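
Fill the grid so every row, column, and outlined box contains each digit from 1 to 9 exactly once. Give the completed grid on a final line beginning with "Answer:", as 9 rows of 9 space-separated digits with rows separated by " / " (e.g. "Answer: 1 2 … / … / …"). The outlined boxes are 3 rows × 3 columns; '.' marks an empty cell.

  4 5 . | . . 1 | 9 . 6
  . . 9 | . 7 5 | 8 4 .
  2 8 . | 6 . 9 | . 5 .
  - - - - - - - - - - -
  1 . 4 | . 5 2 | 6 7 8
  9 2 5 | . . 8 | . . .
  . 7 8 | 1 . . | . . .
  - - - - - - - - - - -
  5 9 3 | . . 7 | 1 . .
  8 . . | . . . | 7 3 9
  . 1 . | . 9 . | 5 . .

Step 1. [r1c8∈{2}] r1c8 has the single candidate 2, so r1c8=2.
Step 2. [r5c5∈{3,4,6}] r5c5 is the only open cell in row 5 admitting 6. So r5c5=6.
Step 3. [r3c7∈{3}] only 3 remains possible at r3c7 ⇒ r3c7=3.
Step 4. [r5c7∈{4}] nothing but 4 survives at r5c7 ⇒ r5c7=4.
Step 5. [r8c2∈{4,6}] in col 2, 4 fits only at r8c2. So r8c2=4.
Step 6. [r2c4∈{2,3}] r2c4 is the only open cell in row 2 admitting 2, so r2c4=2.
Step 7. [r6c1∈{3,6}] row 6 places 6 nowhere but r6c1 ⇒ r6c1=6.
Step 8. [r3c9∈{1,7}] 7 has one home in col 9: r3c9 ⇒ r3c9=7.
Step 9. [r6c9∈{2,3,5}] across row 6, 5 lands solely at r6c9 ⇒ r6c9=5.
Step 10. [r5c9∈{1,3}] r5c9 is the only open cell in col 9 admitting 3 ⇒ r5c9=3.
Step 11. [r7c8∈{6,8}] across row 7, 6 lands solely at r7c8, so r7c8=6.
Step 12. [r4c2∈{3}] r4c2 is down to just 3, so r4c2=3.
Step 13. [r8c6∈{6}] only 6 remains possible at r8c6. So r8c6=6.
Step 14. [r8c3∈{2}] nothing but 2 survives at r8c3 ⇒ r8c3=2.
Step 15. [r7c5∈{2,4,8}] r7c5 is the only open cell in col 5 admitting 2, so r7c5=2.
Step 16. [r7c4∈{4,8}] 8 has one home in row 7: r7c4, so r7c4=8.
Step 17. [r9c4∈{3,4}] 4 has one home in col 4: r9c4, so r9c4=4.
Step 18. [r6c6∈{3,4}] 4 has one home in col 6: r6c6 ⇒ r6c6=4.
Step 19. [r6c5∈{3}] nothing but 3 survives at r6c5 ⇒ r6c5=3.
Step 20. [r9c3∈{6,7}] row 9 places 6 nowhere but r9c3 ⇒ r9c3=6.
Step 21. [r8c4∈{5}] only 5 remains possible at r8c4 ⇒ r8c4=5.
Step 22. [r9c9∈{2}] r9c9 has the single candidate 2. So r9c9=2.
Step 23. [r7c9∈{4}] r7c9 has the single candidate 4, so r7c9=4.
Step 24. [r2c2∈{6}] nothing but 6 survives at r2c2 ⇒ r2c2=6.
Step 25. [r9c1∈{7}] only 7 remains possible at r9c1, so r9c1=7.
Step 26. [r4c4∈{9}] nothing but 9 survives at r4c4, so r4c4=9.
Step 27. [r6c8∈{9}] only 9 remains possible at r6c8 ⇒ r6c8=9.
Step 28. [r5c8∈{1}] r5c8 is down to just 1. So r5c8=1.
Step 29. [r9c6∈{3}] r9c6 has the single candidate 3. So r9c6=3.
Step 30. [r6c7∈{2}] r6c7's peers cover all but 2. So r6c7=2.
Step 31. [r2c9∈{1}] r2c9 is down to just 1, so r2c9=1.
Step 32. [r9c8∈{8}] r9c8's peers cover all but 8. So r9c8=8.
Step 33. [r8c5∈{1}] r8c5's peers cover all but 1 ⇒ r8c5=1.
Step 34. [r5c4∈{7}] nothing but 7 survives at r5c4. So r5c4=7.
Step 35. [r1c4∈{3}] r1c4 has the single candidate 3 ⇒ r1c4=3.
Step 36. [r1c3∈{7}] r1c3 has the single candidate 7 ⇒ r1c3=7.
Step 37. [r3c5∈{4}] r3c5's peers cover all but 4, so r3c5=4.
Step 38. [r2c1∈{3}] r2c1 has the single candidate 3, so r2c1=3.
Step 39. [r3c3∈{1}] r3c3 has the single candidate 1. So r3c3=1.
Step 40. [r1c5∈{8}] r1c5's peers cover all but 8 ⇒ r1c5=8.

Answer: 4 5 7 3 8 1 9 2 6 / 3 6 9 2 7 5 8 4 1 / 2 8 1 6 4 9 3 5 7 / 1 3 4 9 5 2 6 7 8 / 9 2 5 7 6 8 4 1 3 / 6 7 8 1 3 4 2 9 5 / 5 9 3 8 2 7 1 6 4 / 8 4 2 5 1 6 7 3 9 / 7 1 6 4 9 3 5 8 2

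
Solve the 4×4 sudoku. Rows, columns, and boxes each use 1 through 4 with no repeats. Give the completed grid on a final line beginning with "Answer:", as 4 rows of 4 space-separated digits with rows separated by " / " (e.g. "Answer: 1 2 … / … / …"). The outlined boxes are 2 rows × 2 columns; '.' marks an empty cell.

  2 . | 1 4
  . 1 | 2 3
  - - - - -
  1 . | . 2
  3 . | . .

Step 1. [r3c2∈{4}] r3c2 is down to just 4. So r3c2=4.
Step 2. [r4c3∈{4}] nothing but 4 survives at r4c3. So r4c3=4.
Step 3. [r4c4∈{1}] r4c4 is down to just 1. So r4c4=1.
Step 4. [r3c3∈{3}] r3c3's peers cover all but 3, so r3c3=3.
Step 5. [r1c2∈{3}] r1c2 is down to just 3. So r1c2=3.
Step 6. [r4c2∈{2}] nothing but 2 survives at r4c2, so r4c2=2.
Step 7. [r2c1∈{4}] r2c1 is down to just 4, so r2c1=4.

Answer: 2 3 1 4 / 4 1 2 3 / 1 4 3 2 / 3 2 4 1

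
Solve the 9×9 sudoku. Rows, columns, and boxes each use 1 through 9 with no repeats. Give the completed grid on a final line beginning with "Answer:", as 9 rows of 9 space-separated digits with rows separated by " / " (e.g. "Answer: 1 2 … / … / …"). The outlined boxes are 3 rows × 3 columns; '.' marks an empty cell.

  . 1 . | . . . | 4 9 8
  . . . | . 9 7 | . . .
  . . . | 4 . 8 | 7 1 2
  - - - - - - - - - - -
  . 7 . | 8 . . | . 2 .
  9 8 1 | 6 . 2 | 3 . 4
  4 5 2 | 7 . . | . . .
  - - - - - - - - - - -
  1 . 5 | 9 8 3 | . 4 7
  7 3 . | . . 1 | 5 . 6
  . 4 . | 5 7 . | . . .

Step 1. [r2c7∈{6}] only 6 remains possible at r2c7. So r2c7=6.
Step 2. [r5c5∈{5}] only 5 remains possible at r5c5 ⇒ r5c5=5.
Step 3. [r3c1∈{3,5,6}] row 3 places 5 nowhere but r3c1 ⇒ r3c1=5.
Step 4. [r6c5∈{1,3}] 3 has one home in row 6: r6c5, so r6c5=3.
Step 5. [r3c3∈{3,6,9}] 3 has one home in row 3: r3c3. So r3c3=3.
Step 6. [r8c8∈{8}] only 8 remains possible at r8c8, so r8c8=8.
Step 7. [r2c2∈{2}] only 2 remains possible at r2c2 ⇒ r2c2=2.
Step 8. [r1c1∈{6}] r1c1's peers cover all but 6. So r1c1=6.
Step 9. [r6c6∈{9}] r6c6's peers cover all but 9, so r6c6=9.
Step 10. [r6c9∈{1}] r6c9 is down to just 1. So r6c9=1.
Step 11. [r4c7∈{9}] r4c7's peers cover all but 9, so r4c7=9.
Step 12. [r2c1∈{8}] r2c1's peers cover all but 8. So r2c1=8.
Step 13. [r9c9∈{3,9}] col 9 places 9 nowhere but r9c9 ⇒ r9c9=9.
Step 14. [r2c9∈{3,5}] in col 9, 3 fits only at r2c9. So r2c9=3.
Step 15. [r1c5∈{2}] nothing but 2 survives at r1c5, so r1c5=2.
Step 16. [r7c7∈{2}] r7c7 has the single candidate 2. So r7c7=2.
Step 17. [r4c5∈{1,4}] in row 4, 1 fits only at r4c5. So r4c5=1.
Step 18. [r9c3∈{6,8}] 8 has one home in row 9: r9c3. So r9c3=8.
Step 19. [r3c5∈{6}] only 6 remains possible at r3c5, so r3c5=6.
Step 20. [r4c1∈{3}] r4c1 has the single candidate 3. So r4c1=3.
Step 21. [r9c7∈{1}] r9c7's peers cover all but 1, so r9c7=1.
Step 22. [r8c5∈{4}] only 4 remains possible at r8c5 ⇒ r8c5=4.
Step 23. [r9c1∈{2}] r9c1 has the single candidate 2. So r9c1=2.
Step 24. [r9c8∈{3}] only 3 remains possible at r9c8. So r9c8=3.
Step 25. [r1c6∈{5}] r1c6's peers cover all but 5. So r1c6=5.
Step 26. [r7c2∈{6}] r7c2's peers cover all but 6 ⇒ r7c2=6.
Step 27. [r2c4∈{1}] r2c4 is down to just 1. So r2c4=1.
Step 28. [r3c2∈{9}] r3c2 has the single candidate 9, so r3c2=9.
Step 29. [r2c3∈{4}] only 4 remains possible at r2c3 ⇒ r2c3=4.
Step 30. [r2c8∈{5}] r2c8 has the single candidate 5, so r2c8=5.
Step 31. [r9c6∈{6}] r9c6 has the single candidate 6 ⇒ r9c6=6.
Step 32. [r4c3∈{6}] nothing but 6 survives at r4c3, so r4c3=6.
Step 33. [r1c3∈{7}] r1c3 has the single candidate 7 ⇒ r1c3=7.
Step 34. [r5c8∈{7}] r5c8 is down to just 7 ⇒ r5c8=7.
Step 35. [r1c4∈{3}] r1c4 is down to just 3, so r1c4=3.
Step 36. [r4c9∈{5}] r4c9 has the single candidate 5 ⇒ r4c9=5.
Step 37. [r8c4∈{2}] nothing but 2 survives at r8c4, so r8c4=2.
Step 38. [r6c8∈{6}] nothing but 6 survives at r6c8, so r6c8=6.
Step 39. [r8c3∈{9}] r8c3 has the single candidate 9 ⇒ r8c3=9.
Step 40. [r6c7∈{8}] r6c7's peers cover all but 8, so r6c7=8.
Step 41. [r4c6∈{4}] r4c6 has the single candidate 4. So r4c6=4.

Answer: 6 1 7 3 2 5 4 9 8 / 8 2 4 1 9 7 6 5 3 / 5 9 3 4 6 8 7 1 2 / 3 7 6 8 1 4 9 2 5 / 9 8 1 6 5 2 3 7 4 / 4 5 2 7 3 9 8 6 1 / 1 6 5 9 8 3 2 4 7 / 7 3 9 2 4 1 5 8 6 / 2 4 8 5 7 6 1 3 9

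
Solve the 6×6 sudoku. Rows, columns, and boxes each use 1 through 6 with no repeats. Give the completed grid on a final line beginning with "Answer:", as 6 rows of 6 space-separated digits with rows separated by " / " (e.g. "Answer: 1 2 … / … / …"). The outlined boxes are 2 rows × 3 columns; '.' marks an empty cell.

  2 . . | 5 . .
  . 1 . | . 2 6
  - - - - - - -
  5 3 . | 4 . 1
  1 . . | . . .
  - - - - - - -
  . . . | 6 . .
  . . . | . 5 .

Step 1. [r2c4∈{3}] r2c4's peers cover all but 3. So r2c4=3.
Step 2. [r3c3∈{2,6}] 2 has one home in row 3: r3c3. So r3c3=2.
Step 3. [r2c1∈{4}] only 4 remains possible at r2c1. So r2c1=4.
Step 4. [r5c1∈{3}] nothing but 3 survives at r5c1. So r5c1=3.
Step 5. [r1c2∈{6}] only 6 remains possible at r1c2. So r1c2=6.
Step 6. [r1c6∈{4}] nothing but 4 survives at r1c6. So r1c6=4.
Step 7. [r5c6∈{2}] nothing but 2 survives at r5c6, so r5c6=2.
Step 8. [r4c2∈{4}] r4c2's peers cover all but 4. So r4c2=4.
Step 9. [r6c3∈{1,4,6}] r6c3 is the only open cell in row 6 admitting 4 ⇒ r6c3=4.
Step 10. [r5c3∈{1,5}] r5c3 is the only open cell in col 3 admitting 1, so r5c3=1.
Step 11. [r4c5∈{3,6}] 3 has one home in col 5: r4c5 ⇒ r4c5=3.
Step 12. [r4c3∈{6}] r4c3 is down to just 6, so r4c3=6.
Step 13. [r5c5∈{4}] nothing but 4 survives at r5c5 ⇒ r5c5=4.
Step 14. [r6c6∈{3}] nothing but 3 survives at r6c6 ⇒ r6c6=3.
Step 15. [r3c5∈{6}] r3c5's peers cover all but 6 ⇒ r3c5=6.
Step 16. [r5c2∈{5}] r5c2 has the single candidate 5 ⇒ r5c2=5.
Step 17. [r6c2∈{2}] r6c2 is down to just 2, so r6c2=2.
Step 18. [r4c4∈{2}] r4c4 has the single candidate 2. So r4c4=2.
Step 19. [r1c3∈{3}] nothing but 3 survives at r1c3. So r1c3=3.
Step 20. [r6c4∈{1}] r6c4 is down to just 1, so r6c4=1.
Step 21. [r2c3∈{5}] nothing but 5 survives at r2c3, so r2c3=5.
Step 22. [r6c1∈{6}] nothing but 6 survives at r6c1, so r6c1=6.
Step 23. [r1c5∈{1}] only 1 remains possible at r1c5 ⇒ r1c5=1.
Step 24. [r4c6∈{5}] nothing but 5 survives at r4c6 ⇒ r4c6=5.

Answer: 2 6 3 5 1 4 / 4 1 5 3 2 6 / 5 3 2 4 6 1 / 1 4 6 2 3 5 / 3 5 1 6 4 2 / 6 2 4 1 5 3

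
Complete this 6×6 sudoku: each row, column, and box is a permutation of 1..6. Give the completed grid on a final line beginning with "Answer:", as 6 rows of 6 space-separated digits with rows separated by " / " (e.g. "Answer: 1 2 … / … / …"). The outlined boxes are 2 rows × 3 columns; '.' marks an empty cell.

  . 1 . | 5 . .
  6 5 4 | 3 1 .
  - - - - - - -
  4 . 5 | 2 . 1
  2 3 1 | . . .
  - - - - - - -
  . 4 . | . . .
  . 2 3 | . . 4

Step 1. [r5c6∈{2,3,5,6}] col 6 places 3 nowhere but r5c6, so r5c6=3.
Step 2. [r1c5∈{2,4,6}] across row 1, 4 lands solely at r1c5. So r1c5=4.
Step 3. [r4c6∈{5,6}] col 6 places 5 nowhere but r4c6, so r4c6=5.
Step 4. [r4c5∈{6}] nothing but 6 survives at r4c5 ⇒ r4c5=6.
Step 5. [r6c4∈{1,6}] row 6 places 6 nowhere but r6c4. So r6c4=6.
Step 6. [r6c1∈{1,5}] r6c1 is the only open cell in row 6 admitting 1. So r6c1=1.
Step 7. [r6c5∈{5}] r6c5's peers cover all but 5. So r6c5=5.
Step 8. [r2c6∈{2}] only 2 remains possible at r2c6, so r2c6=2.
Step 9. [r1c3∈{2}] only 2 remains possible at r1c3. So r1c3=2.
Step 10. [r3c2∈{6}] only 6 remains possible at r3c2, so r3c2=6.
Step 11. [r5c1∈{5}] r5c1 is down to just 5. So r5c1=5.
Step 12. [r4c4∈{4}] r4c4 is down to just 4. So r4c4=4.
Step 13. [r5c3∈{6}] nothing but 6 survives at r5c3 ⇒ r5c3=6.
Step 14. [r1c6∈{6}] r1c6's peers cover all but 6, so r1c6=6.
Step 15. [r5c4∈{1}] r5c4's peers cover all but 1 ⇒ r5c4=1.
Step 16. [r5c5∈{2}] r5c5 has the single candidate 2. So r5c5=2.
Step 17. [r3c5∈{3}] r3c5's peers cover all but 3, so r3c5=3.
Step 18. [r1c1∈{3}] r1c1's peers cover all but 3. So r1c1=3.

Answer: 3 1 2 5 4 6 / 6 5 4 3 1 2 / 4 6 5 2 3 1 / 2 3 1 4 6 5 / 5 4 6 1 2 3 / 1 2 3 6 5 4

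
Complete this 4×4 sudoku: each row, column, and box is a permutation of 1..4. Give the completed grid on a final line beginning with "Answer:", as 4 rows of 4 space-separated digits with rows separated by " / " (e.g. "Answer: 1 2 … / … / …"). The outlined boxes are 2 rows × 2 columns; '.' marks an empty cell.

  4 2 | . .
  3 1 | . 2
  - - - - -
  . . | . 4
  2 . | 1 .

Step 1. [r4c4∈{3}] r4c4's peers cover all but 3 ⇒ r4c4=3.
Step 2. [r3c2∈{3}] nothing but 3 survives at r3c2, so r3c2=3.
Step 3. [r3c3∈{2}] only 2 remains possible at r3c3 ⇒ r3c3=2.
Step 4. [r1c3∈{3}] r1c3's peers cover all but 3, so r1c3=3.
Step 5. [r2c3∈{4}] r2c3's peers cover all but 4, so r2c3=4.
Step 6. [r1c4∈{1}] nothing but 1 survives at r1c4. So r1c4=1.
Step 7. [r3c1∈{1}] r3c1's peers cover all but 1 ⇒ r3c1=1.
Step 8. [r4c2∈{4}] r4c2's peers cover all but 4. So r4c2=4.

Answer: 4 2 3 1 / 3 1 4 2 / 1 3 2 4 / 2 4 1 3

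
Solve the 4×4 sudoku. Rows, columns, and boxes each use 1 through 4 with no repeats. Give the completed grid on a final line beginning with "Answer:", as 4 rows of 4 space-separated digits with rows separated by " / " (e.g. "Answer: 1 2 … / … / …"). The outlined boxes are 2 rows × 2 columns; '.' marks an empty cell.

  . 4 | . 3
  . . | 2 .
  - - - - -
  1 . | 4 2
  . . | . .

Step 1. [r4c3∈{1,3}] across col 3, 3 lands solely at r4c3, so r4c3=3.
Step 2. [r2c2∈{1,3}] col 2 places 1 nowhere but r2c2. So r2c2=1.
Step 3. [r4c2∈{2}] r4c2's peers cover all but 2. So r4c2=2.
Step 4. [r1c1∈{2}] r1c1's peers cover all but 2, so r1c1=2.
Step 5. [r1c3∈{1}] r1c3's peers cover all but 1, so r1c3=1.
Step 6. [r3c2∈{3}] r3c2 is down to just 3, so r3c2=3.
Step 7. [r4c1∈{4}] r4c1's peers cover all but 4. So r4c1=4.
Step 8. [r4c4∈{1}] only 1 remains possible at r4c4, so r4c4=1.
Step 9. [r2c1∈{3}] r2c1 has the single candidate 3. So r2c1=3.
Step 10. [r2c4∈{4}] only 4 remains possible at r2c4. So r2c4=4.

Answer: 2 4 1 3 / 3 1 2 4 / 1 3 4 2 / 4 2 3 1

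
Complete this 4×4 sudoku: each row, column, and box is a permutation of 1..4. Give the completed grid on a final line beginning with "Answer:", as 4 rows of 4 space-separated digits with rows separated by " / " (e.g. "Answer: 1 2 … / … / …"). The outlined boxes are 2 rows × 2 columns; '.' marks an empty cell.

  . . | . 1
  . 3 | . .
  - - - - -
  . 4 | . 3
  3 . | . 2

Step 1. [r2c1∈{1,2,4}] r2c1 is the only open cell in row 2 admitting 1, so r2c1=1.
Step 2. [r4c3∈{1,4}] across row 4, 4 lands solely at r4c3. So r4c3=4.
Step 3. [r1c2∈{2}] nothing but 2 survives at r1c2, so r1c2=2.
Step 4. [r1c1∈{4}] r1c1 has the single candidate 4 ⇒ r1c1=4.
Step 5. [r3c3∈{1}] r3c3 is down to just 1 ⇒ r3c3=1.
Step 6. [r3c1∈{2}] only 2 remains possible at r3c1 ⇒ r3c1=2.
Step 7. [r4c2∈{1}] r4c2's peers cover all but 1, so r4c2=1.
Step 8. [r1c3∈{3}] r1c3's peers cover all but 3 ⇒ r1c3=3.
Step 9. [r2c4∈{4}] nothing but 4 survives at r2c4, so r2c4=4.
Step 10. [r2c3∈{2}] nothing but 2 survives at r2c3, so r2c3=2.

Answer: 4 2 3 1 / 1 3 2 4 / 2 4 1 3 / 3 1 4 2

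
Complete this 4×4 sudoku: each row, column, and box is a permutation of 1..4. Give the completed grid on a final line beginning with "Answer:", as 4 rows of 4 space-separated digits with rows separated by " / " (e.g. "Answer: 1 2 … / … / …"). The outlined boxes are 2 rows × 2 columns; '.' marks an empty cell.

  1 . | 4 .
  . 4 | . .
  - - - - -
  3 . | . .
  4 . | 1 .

Step 1. [r3c3∈{2}] nothing but 2 survives at r3c3, so r3c3=2.
Step 2. [r4c4∈{3}] r4c4 has the single candidate 3. So r4c4=3.
Step 3. [r1c4∈{2}] nothing but 2 survives at r1c4 ⇒ r1c4=2.
Step 4. [r4c2∈{2}] r4c2's peers cover all but 2, so r4c2=2.
Step 5. [r1c2∈{3}] nothing but 3 survives at r1c2 ⇒ r1c2=3.
Step 6. [r2c1∈{2}] only 2 remains possible at r2c1 ⇒ r2c1=2.
Step 7. [r2c3∈{3}] r2c3 has the single candidate 3. So r2c3=3.
Step 8. [r3c2∈{1}] r3c2's peers cover all but 1, so r3c2=1.
Step 9. [r2c4∈{1}] r2c4 is down to just 1, so r2c4=1.
Step 10. [r3c4∈{4}] r3c4's peers cover all but 4 ⇒ r3c4=4.

Answer: 1 3 4 2 / 2 4 3 1 / 3 1 2 4 / 4 2 1 3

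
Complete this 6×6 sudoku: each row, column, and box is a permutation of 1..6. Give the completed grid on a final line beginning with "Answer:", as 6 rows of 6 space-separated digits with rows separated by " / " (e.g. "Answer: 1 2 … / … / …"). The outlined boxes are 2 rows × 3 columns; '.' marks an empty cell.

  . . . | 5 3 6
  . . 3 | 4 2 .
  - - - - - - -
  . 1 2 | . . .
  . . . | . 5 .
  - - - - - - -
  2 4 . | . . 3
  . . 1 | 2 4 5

Step 1. [r3c5∈{6}] r3c5 has the single candidate 6. So r3c5=6.
Step 2. [r3c1∈{3,4,5}] r3c1 is the only open cell in row 3 admitting 5, so r3c1=5.
Step 3. [r4c6∈{1,2,4}] r4c6 is the only open cell in row 4 admitting 2, so r4c6=2.
Step 4. [r1c3∈{4}] r1c3 has the single candidate 4 ⇒ r1c3=4.
Step 5. [r4c3∈{6}] nothing but 6 survives at r4c3. So r4c3=6.
Step 6. [r4c2∈{3}] r4c2's peers cover all but 3. So r4c2=3.
Step 7. [r6c2∈{6}] r6c2 is down to just 6, so r6c2=6.
Step 8. [r4c4∈{1}] only 1 remains possible at r4c4 ⇒ r4c4=1.
Step 9. [r1c1∈{1}] r1c1 has the single candidate 1 ⇒ r1c1=1.
Step 10. [r4c1∈{4}] r4c1's peers cover all but 4, so r4c1=4.
Step 11. [r5c5∈{1}] nothing but 1 survives at r5c5 ⇒ r5c5=1.
Step 12. [r3c4∈{3}] nothing but 3 survives at r3c4. So r3c4=3.
Step 13. [r2c6∈{1}] r2c6 has the single candidate 1 ⇒ r2c6=1.
Step 14. [r2c2∈{5}] r2c2's peers cover all but 5 ⇒ r2c2=5.
Step 15. [r1c2∈{2}] r1c2 is down to just 2, so r1c2=2.
Step 16. [r3c6∈{4}] nothing but 4 survives at r3c6, so r3c6=4.
Step 17. [r5c3∈{5}] nothing but 5 survives at r5c3, so r5c3=5.
Step 18. [r2c1∈{6}] r2c1's peers cover all but 6 ⇒ r2c1=6.
Step 19. [r5c4∈{6}] only 6 remains possible at r5c4, so r5c4=6.
Step 20. [r6c1∈{3}] r6c1 is down to just 3 ⇒ r6c1=3.

Answer: 1 2 4 5 3 6 / 6 5 3 4 2 1 / 5 1 2 3 6 4 / 4 3 6 1 5 2 / 2 4 5 6 1 3 / 3 6 1 2 4 5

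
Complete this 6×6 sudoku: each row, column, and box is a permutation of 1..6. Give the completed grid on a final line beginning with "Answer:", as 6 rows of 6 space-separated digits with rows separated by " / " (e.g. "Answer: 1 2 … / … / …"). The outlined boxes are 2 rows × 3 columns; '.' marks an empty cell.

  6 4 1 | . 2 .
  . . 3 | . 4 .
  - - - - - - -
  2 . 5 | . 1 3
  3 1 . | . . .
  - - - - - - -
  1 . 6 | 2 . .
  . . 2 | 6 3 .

Step 1. [r1c6∈{5}] only 5 remains possible at r1c6, so r1c6=5.
Step 2. [r6c2∈{5}] r6c2 has the single candidate 5 ⇒ r6c2=5.
Step 3. [r6c6∈{1,4}] r6c6 is the only open cell in row 6 admitting 1. So r6c6=1.
Step 4. [r4c3∈{4}] r4c3 is down to just 4 ⇒ r4c3=4.
Step 5. [r4c5∈{5,6}] col 5 places 6 nowhere but r4c5, so r4c5=6.
Step 6. [r4c6∈{2}] nothing but 2 survives at r4c6 ⇒ r4c6=2.
Step 7. [r5c6∈{4}] r5c6 is down to just 4 ⇒ r5c6=4.
Step 8. [r5c2∈{3}] r5c2 is down to just 3, so r5c2=3.
Step 9. [r2c6∈{6}] r2c6 is down to just 6 ⇒ r2c6=6.
Step 10. [r3c4∈{4}] r3c4's peers cover all but 4 ⇒ r3c4=4.
Step 11. [r5c5∈{5}] r5c5 has the single candidate 5, so r5c5=5.
Step 12. [r4c4∈{5}] r4c4's peers cover all but 5. So r4c4=5.
Step 13. [r2c4∈{1}] r2c4 has the single candidate 1 ⇒ r2c4=1.
Step 14. [r3c2∈{6}] r3c2 has the single candidate 6, so r3c2=6.
Step 15. [r1c4∈{3}] r1c4's peers cover all but 3. So r1c4=3.
Step 16. [r2c1∈{5}] r2c1 has the single candidate 5 ⇒ r2c1=5.
Step 17. [r2c2∈{2}] r2c2's peers cover all but 2 ⇒ r2c2=2.
Step 18. [r6c1∈{4}] r6c1 is down to just 4, so r6c1=4.

Answer: 6 4 1 3 2 5 / 5 2 3 1 4 6 / 2 6 5 4 1 3 / 3 1 4 5 6 2 / 1 3 6 2 5 4 / 4 5 2 6 3 1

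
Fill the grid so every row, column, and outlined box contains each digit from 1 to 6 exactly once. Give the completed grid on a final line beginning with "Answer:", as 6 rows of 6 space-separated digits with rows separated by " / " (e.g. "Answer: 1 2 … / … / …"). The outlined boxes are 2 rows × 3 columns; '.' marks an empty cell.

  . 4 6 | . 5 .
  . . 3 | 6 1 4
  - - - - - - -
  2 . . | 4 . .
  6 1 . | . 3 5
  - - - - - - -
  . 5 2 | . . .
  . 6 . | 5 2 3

Step 1. [r6c3∈{1,4}] col 3 places 1 nowhere but r6c3. So r6c3=1.
Step 2. [r5c5∈{4,6}] in col 5, 4 fits only at r5c5 ⇒ r5c5=4.
Step 3. [r5c6∈{1,6}] 6 has one home in row 5: r5c6, so r5c6=6.
Step 4. [r1c4∈{2,3}] across row 1, 3 lands solely at r1c4. So r1c4=3.
Step 5. [r3c2∈{3}] only 3 remains possible at r3c2. So r3c2=3.
Step 6. [r4c3∈{4}] only 4 remains possible at r4c3 ⇒ r4c3=4.
Step 7. [r6c1∈{4}] only 4 remains possible at r6c1 ⇒ r6c1=4.
Step 8. [r4c4∈{2}] r4c4's peers cover all but 2. So r4c4=2.
Step 9. [r2c1∈{5}] nothing but 5 survives at r2c1 ⇒ r2c1=5.
Step 10. [r3c3∈{5}] only 5 remains possible at r3c3 ⇒ r3c3=5.
Step 11. [r2c2∈{2}] nothing but 2 survives at r2c2, so r2c2=2.
Step 12. [r1c1∈{1}] r1c1 has the single candidate 1. So r1c1=1.
Step 13. [r1c6∈{2}] only 2 remains possible at r1c6, so r1c6=2.
Step 14. [r5c4∈{1}] only 1 remains possible at r5c4 ⇒ r5c4=1.
Step 15. [r5c1∈{3}] only 3 remains possible at r5c1, so r5c1=3.
Step 16. [r3c5∈{6}] only 6 remains possible at r3c5. So r3c5=6.
Step 17. [r3c6∈{1}] r3c6's peers cover all but 1 ⇒ r3c6=1.

Answer: 1 4 6 3 5 2 / 5 2 3 6 1 4 / 2 3 5 4 6 1 / 6 1 4 2 3 5 / 3 5 2 1 4 6 / 4 6 1 5 2 3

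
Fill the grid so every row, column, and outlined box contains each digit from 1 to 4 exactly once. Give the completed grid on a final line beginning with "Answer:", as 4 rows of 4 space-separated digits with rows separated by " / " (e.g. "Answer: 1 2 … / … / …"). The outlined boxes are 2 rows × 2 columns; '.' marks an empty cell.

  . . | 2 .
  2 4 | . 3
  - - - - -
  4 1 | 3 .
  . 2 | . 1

Step 1. [r1c1∈{1,3}] across row 1, 1 lands solely at r1c1, so r1c1=1.
Step 2. [r1c4∈{4}] r1c4 is down to just 4 ⇒ r1c4=4.
Step 3. [r4c3∈{4}] only 4 remains possible at r4c3 ⇒ r4c3=4.
Step 4. [r4c1∈{3}] r4c1 has the single candidate 3. So r4c1=3.
Step 5. [r2c3∈{1}] r2c3's peers cover all but 1. So r2c3=1.
Step 6. [r1c2∈{3}] nothing but 3 survives at r1c2, so r1c2=3.
Step 7. [r3c4∈{2}] r3c4 is down to just 2 ⇒ r3c4=2.

Answer: 1 3 2 4 / 2 4 1 3 / 4 1 3 2 / 3 2 4 1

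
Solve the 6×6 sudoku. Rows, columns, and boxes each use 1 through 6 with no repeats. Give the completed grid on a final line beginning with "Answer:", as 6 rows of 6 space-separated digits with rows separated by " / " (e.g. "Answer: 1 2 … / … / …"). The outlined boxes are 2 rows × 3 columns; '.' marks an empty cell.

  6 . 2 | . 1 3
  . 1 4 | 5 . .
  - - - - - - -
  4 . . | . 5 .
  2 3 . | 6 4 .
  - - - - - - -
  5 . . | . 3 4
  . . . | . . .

Step 1. [r6c1∈{1,3}] across col 1, 1 lands solely at r6c1. So r6c1=1.
Step 2. [r6c4∈{2}] nothing but 2 survives at r6c4. So r6c4=2.
Step 3. [r5c3∈{6}] nothing but 6 survives at r5c3. So r5c3=6.
Step 4. [r4c6∈{1}] r4c6's peers cover all but 1, so r4c6=1.
Step 5. [r2c5∈{2,6}] 2 has one home in col 5: r2c5. So r2c5=2.
Step 6. [r6c5∈{6}] nothing but 6 survives at r6c5. So r6c5=6.
Step 7. [r3c4∈{3}] r3c4 has the single candidate 3, so r3c4=3.
Step 8. [r3c6∈{2}] r3c6's peers cover all but 2, so r3c6=2.
Step 9. [r1c4∈{4}] nothing but 4 survives at r1c4. So r1c4=4.
Step 10. [r6c2∈{4}] only 4 remains possible at r6c2 ⇒ r6c2=4.
Step 11. [r2c1∈{3}] only 3 remains possible at r2c1 ⇒ r2c1=3.
Step 12. [r5c2∈{2}] only 2 remains possible at r5c2 ⇒ r5c2=2.
Step 13. [r4c3∈{5}] r4c3 has the single candidate 5, so r4c3=5.
Step 14. [r3c2∈{6}] r3c2's peers cover all but 6. So r3c2=6.
Step 15. [r6c3∈{3}] r6c3 is down to just 3 ⇒ r6c3=3.
Step 16. [r2c6∈{6}] r2c6's peers cover all but 6, so r2c6=6.
Step 17. [r1c2∈{5}] r1c2's peers cover all but 5. So r1c2=5.
Step 18. [r5c4∈{1}] nothing but 1 survives at r5c4 ⇒ r5c4=1.
Step 19. [r3c3∈{1}] r3c3 is down to just 1 ⇒ r3c3=1.
Step 20. [r6c6∈{5}] r6c6 is down to just 5, so r6c6=5.

Answer: 6 5 2 4 1 3 / 3 1 4 5 2 6 / 4 6 1 3 5 2 / 2 3 5 6 4 1 / 5 2 6 1 3 4 / 1 4 3 2 6 5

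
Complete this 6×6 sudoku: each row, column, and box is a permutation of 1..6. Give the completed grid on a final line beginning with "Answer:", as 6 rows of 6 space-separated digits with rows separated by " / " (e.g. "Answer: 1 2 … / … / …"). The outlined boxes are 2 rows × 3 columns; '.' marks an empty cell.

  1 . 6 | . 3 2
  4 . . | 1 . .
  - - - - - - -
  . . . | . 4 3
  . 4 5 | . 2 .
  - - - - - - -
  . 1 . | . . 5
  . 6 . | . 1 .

Step 1. [r4c4∈{6}] r4c4 has the single candidate 6 ⇒ r4c4=6.
Step 2. [r2c5∈{5,6}] across col 5, 5 lands solely at r2c5. So r2c5=5.
Step 3. [r3c2∈{2}] r3c2 has the single candidate 2, so r3c2=2.
Step 4. [r2c3∈{2,3}] 2 has one home in row 2: r2c3. So r2c3=2.
Step 5. [r6c6∈{4}] r6c6 is down to just 4, so r6c6=4.
Step 6. [r6c3∈{3}] only 3 remains possible at r6c3 ⇒ r6c3=3.
Step 7. [r6c4∈{2}] nothing but 2 survives at r6c4, so r6c4=2.
Step 8. [r4c6∈{1}] r4c6 is down to just 1 ⇒ r4c6=1.
Step 9. [r5c3∈{4}] r5c3's peers cover all but 4 ⇒ r5c3=4.
Step 10. [r2c6∈{6}] r2c6 is down to just 6, so r2c6=6.
Step 11. [r4c1∈{3}] nothing but 3 survives at r4c1, so r4c1=3.
Step 12. [r2c2∈{3}] only 3 remains possible at r2c2, so r2c2=3.
Step 13. [r1c2∈{5}] r1c2's peers cover all but 5 ⇒ r1c2=5.
Step 14. [r3c4∈{5}] r3c4 is down to just 5. So r3c4=5.
Step 15. [r5c1∈{2}] only 2 remains possible at r5c1. So r5c1=2.
Step 16. [r6c1∈{5}] r6c1's peers cover all but 5, so r6c1=5.
Step 17. [r3c3∈{1}] r3c3 has the single candidate 1 ⇒ r3c3=1.
Step 18. [r1c4∈{4}] nothing but 4 survives at r1c4 ⇒ r1c4=4.
Step 19. [r5c5∈{6}] only 6 remains possible at r5c5 ⇒ r5c5=6.
Step 20. [r3c1∈{6}] r3c1 has the single candidate 6, so r3c1=6.
Step 21. [r5c4∈{3}] only 3 remains possible at r5c4. So r5c4=3.

Answer: 1 5 6 4 3 2 / 4 3 2 1 5 6 / 6 2 1 5 4 3 / 3 4 5 6 2 1 / 2 1 4 3 6 5 / 5 6 3 2 1 4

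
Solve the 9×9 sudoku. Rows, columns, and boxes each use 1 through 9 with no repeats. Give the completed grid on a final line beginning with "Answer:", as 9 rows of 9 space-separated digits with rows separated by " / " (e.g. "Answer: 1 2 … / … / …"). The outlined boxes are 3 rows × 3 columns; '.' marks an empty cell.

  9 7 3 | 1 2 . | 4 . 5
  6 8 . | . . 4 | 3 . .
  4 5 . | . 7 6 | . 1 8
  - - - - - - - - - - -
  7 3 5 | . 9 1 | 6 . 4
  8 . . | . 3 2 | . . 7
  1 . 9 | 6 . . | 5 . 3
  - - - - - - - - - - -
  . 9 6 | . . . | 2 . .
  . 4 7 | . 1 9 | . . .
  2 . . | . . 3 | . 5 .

Step 1. [r7c6∈{5,7,8}] across col 6, 5 lands solely at r7c6. So r7c6=5.
Step 2. [r4c4∈{8}] r4c4 is down to just 8, so r4c4=8.
Step 3. [r7c8∈{3,4,7,8}] r7c8 is the only open cell in col 8 admitting 4, so r7c8=4.
Step 4. [r3c7∈{9}] r3c7's peers cover all but 9 ⇒ r3c7=9.
Step 5. [r9c7∈{1,7,8}] col 7 places 7 nowhere but r9c7, so r9c7=7.
Step 6. [r9c5∈{4,6,8}] in col 5, 6 fits only at r9c5 ⇒ r9c5=6.
Step 7. [r8c8∈{3,6,8}] col 8 places 3 nowhere but r8c8 ⇒ r8c8=3.
Step 8. [r5c4∈{4,5}] row 5 places 5 nowhere but r5c4 ⇒ r5c4=5.
Step 9. [r2c3∈{1,2}] across row 2, 1 lands solely at r2c3, so r2c3=1.
Step 10. [r4c8∈{2}] r4c8 is down to just 2. So r4c8=2.
Step 11. [r9c9∈{1,9}] across row 9, 9 lands solely at r9c9 ⇒ r9c9=9.
Step 12. [r7c1∈{3}] r7c1's peers cover all but 3, so r7c1=3.
Step 13. [r8c9∈{6}] r8c9's peers cover all but 6, so r8c9=6.
Step 14. [r5c7∈{1}] r5c7's peers cover all but 1. So r5c7=1.
Step 15. [r9c2∈{1}] only 1 remains possible at r9c2, so r9c2=1.
Step 16. [r2c4∈{9}] r2c4 has the single candidate 9, so r2c4=9.
Step 17. [r9c3∈{8}] r9c3 is down to just 8. So r9c3=8.
Step 18. [r2c9∈{2}] nothing but 2 survives at r2c9, so r2c9=2.
Step 19. [r6c5∈{4}] r6c5's peers cover all but 4, so r6c5=4.
Step 20. [r6c2∈{2}] only 2 remains possible at r6c2, so r6c2=2.
Step 21. [r7c4∈{7}] nothing but 7 survives at r7c4 ⇒ r7c4=7.
Step 22. [r5c8∈{9}] only 9 remains possible at r5c8. So r5c8=9.
Step 23. [r5c2∈{6}] nothing but 6 survives at r5c2. So r5c2=6.
Step 24. [r8c1∈{5}] r8c1 is down to just 5. So r8c1=5.
Step 25. [r3c3∈{2}] r3c3's peers cover all but 2. So r3c3=2.
Step 26. [r6c8∈{8}] r6c8 is down to just 8 ⇒ r6c8=8.
Step 27. [r3c4∈{3}] r3c4 has the single candidate 3 ⇒ r3c4=3.
Step 28. [r2c5∈{5}] r2c5 has the single candidate 5 ⇒ r2c5=5.
Step 29. [r1c8∈{6}] r1c8 has the single candidate 6. So r1c8=6.
Step 30. [r5c3∈{4}] r5c3's peers cover all but 4, so r5c3=4.
Step 31. [r7c9∈{1}] r7c9 is down to just 1. So r7c9=1.
Step 32. [r6c6∈{7}] nothing but 7 survives at r6c6 ⇒ r6c6=7.
Step 33. [r7c5∈{8}] r7c5's peers cover all but 8 ⇒ r7c5=8.
Step 34. [r8c7∈{8}] r8c7 is down to just 8 ⇒ r8c7=8.
Step 35. [r2c8∈{7}] r2c8 has the single candidate 7, so r2c8=7.
Step 36. [r1c6∈{8}] r1c6 is down to just 8, so r1c6=8.
Step 37. [r9c4∈{4}] only 4 remains possible at r9c4 ⇒ r9c4=4.
Step 38. [r8c4∈{2}] r8c4 is down to just 2 ⇒ r8c4=2.

Answer: 9 7 3 1 2 8 4 6 5 / 6 8 1 9 5 4 3 7 2 / 4 5 2 3 7 6 9 1 8 / 7 3 5 8 9 1 6 2 4 / 8 6 4 5 3 2 1 9 7 / 1 2 9 6 4 7 5 8 3 / 3 9 6 7 8 5 2 4 1 / 5 4 7 2 1 9 8 3 6 / 2 1 8 4 6 3 7 5 9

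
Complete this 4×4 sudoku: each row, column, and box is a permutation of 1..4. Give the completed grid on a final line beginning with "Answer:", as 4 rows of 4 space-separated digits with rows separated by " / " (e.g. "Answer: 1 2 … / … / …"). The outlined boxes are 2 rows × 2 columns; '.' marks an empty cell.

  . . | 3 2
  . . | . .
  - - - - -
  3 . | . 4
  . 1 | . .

Step 1. [r1c2∈{4}] r1c2 has the single candidate 4, so r1c2=4.
Step 2. [r3c2∈{2}] r3c2 is down to just 2 ⇒ r3c2=2.
Step 3. [r2c4∈{1}] nothing but 1 survives at r2c4 ⇒ r2c4=1.
Step 4. [r1c1∈{1}] nothing but 1 survives at r1c1, so r1c1=1.
Step 5. [r2c3∈{4}] r2c3 is down to just 4 ⇒ r2c3=4.
Step 6. [r4c4∈{3}] r4c4's peers cover all but 3, so r4c4=3.
Step 7. [r2c1∈{2}] nothing but 2 survives at r2c1 ⇒ r2c1=2.
Step 8. [r3c3∈{1}] nothing but 1 survives at r3c3, so r3c3=1.
Step 9. [r4c3∈{2}] r4c3's peers cover all but 2. So r4c3=2.
Step 10. [r2c2∈{3}] nothing but 3 survives at r2c2. So r2c2=3.
Step 11. [r4c1∈{4}] r4c1 is down to just 4. So r4c1=4.

Answer: 1 4 3 2 / 2 3 4 1 / 3 2 1 4 / 4 1 2 3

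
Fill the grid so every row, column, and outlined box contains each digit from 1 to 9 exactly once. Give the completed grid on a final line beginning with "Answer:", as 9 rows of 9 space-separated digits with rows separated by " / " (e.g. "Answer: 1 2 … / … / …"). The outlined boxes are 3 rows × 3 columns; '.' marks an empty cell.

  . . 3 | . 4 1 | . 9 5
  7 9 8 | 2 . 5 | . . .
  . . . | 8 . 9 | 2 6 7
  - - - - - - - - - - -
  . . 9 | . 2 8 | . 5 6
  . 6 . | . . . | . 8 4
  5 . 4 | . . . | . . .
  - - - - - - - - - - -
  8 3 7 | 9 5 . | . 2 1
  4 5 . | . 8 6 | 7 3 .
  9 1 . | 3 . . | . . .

Step 1. [r6c8∈{1,7}] col 8 places 7 nowhere but r6c8. So r6c8=7.
Step 2. [r6c6∈{3}] nothing but 3 survives at r6c6, so r6c6=3.
Step 3. [r9c8∈{4}] r9c8 has the single candidate 4. So r9c8=4.
Step 4. [r5c6∈{7}] r5c6 is down to just 7 ⇒ r5c6=7.
Step 5. [r3c1∈{1}] r3c1's peers cover all but 1 ⇒ r3c1=1.
Step 6. [r5c3∈{1,2}] r5c3 is the only open cell in col 3 admitting 1. So r5c3=1.
Step 7. [r6c5∈{1,6,9}] col 5 places 1 nowhere but r6c5, so r6c5=1.
Step 8. [r5c1∈{2,3}] 2 has one home in row 5: r5c1, so r5c1=2.
Step 9. [r5c7∈{3,9}] across row 5, 3 lands solely at r5c7. So r5c7=3.
Step 10. [r2c5∈{3,6}] 6 has one home in row 2: r2c5, so r2c5=6.
Step 11. [r9c7∈{5,6,8}] in row 9, 5 fits only at r9c7. So r9c7=5.
Step 12. [r2c8∈{1}] nothing but 1 survives at r2c8 ⇒ r2c8=1.
Step 13. [r8c9∈{9}] nothing but 9 survives at r8c9 ⇒ r8c9=9.
Step 14. [r9c3∈{2,6}] in row 9, 6 fits only at r9c3, so r9c3=6.
Step 15. [r1c4∈{7}] nothing but 7 survives at r1c4 ⇒ r1c4=7.
Step 16. [r5c5∈{9}] nothing but 9 survives at r5c5 ⇒ r5c5=9.
Step 17. [r6c9∈{2}] nothing but 2 survives at r6c9. So r6c9=2.
Step 18. [r6c2∈{8}] only 8 remains possible at r6c2, so r6c2=8.
Step 19. [r2c7∈{4}] nothing but 4 survives at r2c7, so r2c7=4.
Step 20. [r6c4∈{6}] r6c4 is down to just 6. So r6c4=6.
Step 21. [r8c4∈{1}] r8c4's peers cover all but 1, so r8c4=1.
Step 22. [r6c7∈{9}] r6c7 is down to just 9, so r6c7=9.
Step 23. [r4c2∈{7}] nothing but 7 survives at r4c2, so r4c2=7.
Step 24. [r9c6∈{2}] nothing but 2 survives at r9c6. So r9c6=2.
Step 25. [r8c3∈{2}] nothing but 2 survives at r8c3, so r8c3=2.
Step 26. [r4c4∈{4}] r4c4 has the single candidate 4, so r4c4=4.
Step 27. [r3c2∈{4}] only 4 remains possible at r3c2, so r3c2=4.
Step 28. [r2c9∈{3}] only 3 remains possible at r2c9. So r2c9=3.
Step 29. [r3c5∈{3}] r3c5 is down to just 3. So r3c5=3.
Step 30. [r7c7∈{6}] only 6 remains possible at r7c7 ⇒ r7c7=6.
Step 31. [r3c3∈{5}] nothing but 5 survives at r3c3 ⇒ r3c3=5.
Step 32. [r4c1∈{3}] r4c1's peers cover all but 3 ⇒ r4c1=3.
Step 33. [r5c4∈{5}] nothing but 5 survives at r5c4, so r5c4=5.
Step 34. [r1c7∈{8}] r1c7 has the single candidate 8, so r1c7=8.
Step 35. [r4c7∈{1}] nothing but 1 survives at r4c7, so r4c7=1.
Step 36. [r1c2∈{2}] r1c2 is down to just 2, so r1c2=2.
Step 37. [r9c9∈{8}] only 8 remains possible at r9c9, so r9c9=8.
Step 38. [r9c5∈{7}] r9c5 is down to just 7, so r9c5=7.
Step 39. [r1c1∈{6}] nothing but 6 survives at r1c1 ⇒ r1c1=6.
Step 40. [r7c6∈{4}] r7c6 has the single candidate 4, so r7c6=4.

Answer: 6 2 3 7 4 1 8 9 5 / 7 9 8 2 6 5 4 1 3 / 1 4 5 8 3 9 2 6 7 / 3 7 9 4 2 8 1 5 6 / 2 6 1 5 9 7 3 8 4 / 5 8 4 6 1 3 9 7 2 / 8 3 7 9 5 4 6 2 1 / 4 5 2 1 8 6 7 3 9 / 9 1 6 3 7 2 5 4 8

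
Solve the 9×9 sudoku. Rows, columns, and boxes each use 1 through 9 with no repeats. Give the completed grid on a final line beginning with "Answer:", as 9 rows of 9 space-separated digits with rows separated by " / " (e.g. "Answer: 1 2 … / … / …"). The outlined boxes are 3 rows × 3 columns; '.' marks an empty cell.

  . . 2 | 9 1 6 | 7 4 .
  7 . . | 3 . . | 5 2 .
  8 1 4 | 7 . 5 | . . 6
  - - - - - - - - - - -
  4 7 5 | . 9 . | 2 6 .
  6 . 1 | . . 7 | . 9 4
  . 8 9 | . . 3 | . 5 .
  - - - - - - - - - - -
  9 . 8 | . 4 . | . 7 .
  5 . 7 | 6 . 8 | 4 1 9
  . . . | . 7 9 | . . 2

Step 1. [r9c3∈{3,6}] col 3 places 3 nowhere but r9c3. So r9c3=3.
Step 2. [r4c9∈{1,3,8}] r4c9 is the only open cell in row 4 admitting 3. So r4c9=3.
Step 3. [r7c6∈{1,2}] in col 6, 2 fits only at r7c6. So r7c6=2.
Step 4. [r7c4∈{1,5}] 1 has one home in row 7: r7c4. So r7c4=1.
Step 5. [r5c5∈{2,5,8}] in col 5, 5 fits only at r5c5. So r5c5=5.
Step 6. [r6c1∈{2}] r6c1 is down to just 2 ⇒ r6c1=2.
Step 7. [r7c2∈{6}] r7c2 is down to just 6, so r7c2=6.
Step 8. [r5c7∈{8}] r5c7 is down to just 8. So r5c7=8.
Step 9. [r2c9∈{1,8}] across row 2, 1 lands solely at r2c9, so r2c9=1.
Step 10. [r1c2∈{3,5}] row 1 places 5 nowhere but r1c2. So r1c2=5.
Step 11. [r3c8∈{3}] only 3 remains possible at r3c8. So r3c8=3.
Step 12. [r6c4∈{4}] r6c4 has the single candidate 4. So r6c4=4.
Step 13. [r9c7∈{6}] r9c7 has the single candidate 6. So r9c7=6.
Step 14. [r4c4∈{8}] only 8 remains possible at r4c4, so r4c4=8.
Step 15. [r2c6∈{4}] r2c6 is down to just 4 ⇒ r2c6=4.
Step 16. [r5c2∈{3}] only 3 remains possible at r5c2 ⇒ r5c2=3.
Step 17. [r3c5∈{2}] only 2 remains possible at r3c5, so r3c5=2.
Step 18. [r2c2∈{9}] r2c2's peers cover all but 9 ⇒ r2c2=9.
Step 19. [r2c5∈{8}] r2c5's peers cover all but 8. So r2c5=8.
Step 20. [r6c7∈{1}] r6c7 is down to just 1, so r6c7=1.
Step 21. [r5c4∈{2}] nothing but 2 survives at r5c4, so r5c4=2.
Step 22. [r4c6∈{1}] nothing but 1 survives at r4c6 ⇒ r4c6=1.
Step 23. [r9c8∈{8}] r9c8 is down to just 8, so r9c8=8.
Step 24. [r2c3∈{6}] r2c3's peers cover all but 6. So r2c3=6.
Step 25. [r9c1∈{1}] only 1 remains possible at r9c1, so r9c1=1.
Step 26. [r7c9∈{5}] r7c9 is down to just 5, so r7c9=5.
Step 27. [r6c5∈{6}] r6c5 is down to just 6 ⇒ r6c5=6.
Step 28. [r7c7∈{3}] r7c7 has the single candidate 3, so r7c7=3.
Step 29. [r1c9∈{8}] only 8 remains possible at r1c9 ⇒ r1c9=8.
Step 30. [r6c9∈{7}] only 7 remains possible at r6c9 ⇒ r6c9=7.
Step 31. [r1c1∈{3}] only 3 remains possible at r1c1, so r1c1=3.
Step 32. [r8c2∈{2}] r8c2's peers cover all but 2. So r8c2=2.
Step 33. [r8c5∈{3}] r8c5 is down to just 3. So r8c5=3.
Step 34. [r9c4∈{5}] nothing but 5 survives at r9c4. So r9c4=5.
Step 35. [r9c2∈{4}] r9c2's peers cover all but 4. So r9c2=4.
Step 36. [r3c7∈{9}] r3c7 has the single candidate 9, so r3c7=9.

Answer: 3 5 2 9 1 6 7 4 8 / 7 9 6 3 8 4 5 2 1 / 8 1 4 7 2 5 9 3 6 / 4 7 5 8 9 1 2 6 3 / 6 3 1 2 5 7 8 9 4 / 2 8 9 4 6 3 1 5 7 / 9 6 8 1 4 2 3 7 5 / 5 2 7 6 3 8 4 1 9 / 1 4 3 5 7 9 6 8 2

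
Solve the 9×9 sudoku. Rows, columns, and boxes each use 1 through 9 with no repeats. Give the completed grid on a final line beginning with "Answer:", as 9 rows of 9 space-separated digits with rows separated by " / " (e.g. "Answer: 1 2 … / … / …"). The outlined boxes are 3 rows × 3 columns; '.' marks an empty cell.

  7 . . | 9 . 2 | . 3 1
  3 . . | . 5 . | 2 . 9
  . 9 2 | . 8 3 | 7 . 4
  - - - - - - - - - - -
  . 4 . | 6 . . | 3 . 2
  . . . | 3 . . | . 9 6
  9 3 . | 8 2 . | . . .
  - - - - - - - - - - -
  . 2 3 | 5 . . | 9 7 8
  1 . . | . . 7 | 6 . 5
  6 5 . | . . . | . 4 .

Step 1. [r5c2∈{1,7,8}] 7 has one home in col 2: r5c2, so r5c2=7.
Step 2. [r9c7∈{1}] r9c7 is down to just 1 ⇒ r9c7=1.
Step 3. [r2c2∈{1,6,8}] across col 2, 1 lands solely at r2c2 ⇒ r2c2=1.
Step 4. [r6c3∈{1,5,6}] 6 has one home in row 6: r6c3 ⇒ r6c3=6.
Step 5. [r3c1∈{5}] r3c1's peers cover all but 5, so r3c1=5.
Step 6. [r4c1∈{8}] r4c1 has the single candidate 8, so r4c1=8.
Step 7. [r7c1∈{4}] r7c1 has the single candidate 4, so r7c1=4.
Step 8. [r5c7∈{4,5,8}] row 5 places 8 nowhere but r5c7, so r5c7=8.
Step 9. [r8c5∈{3,4,9}] across row 8, 3 lands solely at r8c5. So r8c5=3.
Step 10. [r8c2∈{8}] r8c2 has the single candidate 8. So r8c2=8.
Step 11. [r9c5∈{9}] only 9 remains possible at r9c5, so r9c5=9.
Step 12. [r1c3∈{4,8}] r1c3 is the only open cell in row 1 admitting 8. So r1c3=8.
Step 13. [r1c5∈{4,6}] across row 1, 4 lands solely at r1c5. So r1c5=4.
Step 14. [r5c5∈{1}] nothing but 1 survives at r5c5. So r5c5=1.
Step 15. [r6c8∈{1,5}] r6c8 is the only open cell in row 6 admitting 1 ⇒ r6c8=1.
Step 16. [r4c8∈{5}] r4c8 has the single candidate 5. So r4c8=5.
Step 17. [r2c6∈{6}] only 6 remains possible at r2c6. So r2c6=6.
Step 18. [r5c6∈{4,5}] in row 5, 4 fits only at r5c6. So r5c6=4.
Step 19. [r9c4∈{2}] r9c4 has the single candidate 2, so r9c4=2.
Step 20. [r6c7∈{4}] only 4 remains possible at r6c7, so r6c7=4.
Step 21. [r9c3∈{7}] r9c3's peers cover all but 7 ⇒ r9c3=7.
Step 22. [r9c6∈{8}] r9c6 has the single candidate 8. So r9c6=8.
Step 23. [r5c1∈{2}] r5c1's peers cover all but 2 ⇒ r5c1=2.
Step 24. [r6c6∈{5}] r6c6 is down to just 5. So r6c6=5.
Step 25. [r1c2∈{6}] nothing but 6 survives at r1c2. So r1c2=6.
Step 26. [r8c3∈{9}] only 9 remains possible at r8c3, so r8c3=9.
Step 27. [r8c4∈{4}] r8c4 has the single candidate 4 ⇒ r8c4=4.
Step 28. [r1c7∈{5}] r1c7's peers cover all but 5. So r1c7=5.
Step 29. [r2c8∈{8}] only 8 remains possible at r2c8, so r2c8=8.
Step 30. [r4c3∈{1}] nothing but 1 survives at r4c3 ⇒ r4c3=1.
Step 31. [r3c4∈{1}] r3c4 has the single candidate 1. So r3c4=1.
Step 32. [r8c8∈{2}] r8c8's peers cover all but 2, so r8c8=2.
Step 33. [r9c9∈{3}] r9c9 is down to just 3, so r9c9=3.
Step 34. [r4c5∈{7}] r4c5 is down to just 7 ⇒ r4c5=7.
Step 35. [r2c3∈{4}] r2c3 is down to just 4, so r2c3=4.
Step 36. [r6c9∈{7}] r6c9's peers cover all but 7, so r6c9=7.
Step 37. [r7c5∈{6}] r7c5's peers cover all but 6, so r7c5=6.
Step 38. [r2c4∈{7}] r2c4 has the single candidate 7. So r2c4=7.
Step 39. [r4c6∈{9}] r4c6 has the single candidate 9, so r4c6=9.
Step 40. [r3c8∈{6}] only 6 remains possible at r3c8 ⇒ r3c8=6.
Step 41. [r7c6∈{1}] only 1 remains possible at r7c6, so r7c6=1.
Step 42. [r5c3∈{5}] r5c3 has the single candidate 5, so r5c3=5.

Answer: 7 6 8 9 4 2 5 3 1 / 3 1 4 7 5 6 2 8 9 / 5 9 2 1 8 3 7 6 4 / 8 4 1 6 7 9 3 5 2 / 2 7 5 3 1 4 8 9 6 / 9 3 6 8 2 5 4 1 7 / 4 2 3 5 6 1 9 7 8 / 1 8 9 4 3 7 6 2 5 / 6 5 7 2 9 8 1 4 3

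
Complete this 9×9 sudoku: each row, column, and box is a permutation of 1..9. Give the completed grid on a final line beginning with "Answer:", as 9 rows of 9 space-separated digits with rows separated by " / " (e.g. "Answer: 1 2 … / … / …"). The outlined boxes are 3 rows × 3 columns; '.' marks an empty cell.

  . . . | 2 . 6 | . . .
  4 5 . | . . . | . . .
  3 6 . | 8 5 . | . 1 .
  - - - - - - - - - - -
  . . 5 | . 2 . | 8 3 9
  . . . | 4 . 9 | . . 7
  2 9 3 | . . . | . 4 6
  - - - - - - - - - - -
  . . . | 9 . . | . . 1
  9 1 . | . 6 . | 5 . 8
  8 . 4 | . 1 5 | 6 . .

Step 1. [r7c7∈{2,3,4,7}] r7c7 is the only open cell in box 9 admitting 4 ⇒ r7c7=4.
Step 2. [r1c5∈{3,4,7,9}] col 5 places 4 nowhere but r1c5. So r1c5=4.
Step 3. [r3c6∈{7}] nothing but 7 survives at r3c6 ⇒ r3c6=7.
Step 4. [r9c9∈{2,3}] in box 9, 3 fits only at r9c9, so r9c9=3.
Step 5. [r9c4∈{7}] r9c4's peers cover all but 7. So r9c4=7.
Step 6. [r4c6∈{1}] r4c6's peers cover all but 1 ⇒ r4c6=1.
Step 7. [r2c9∈{2}] r2c9's peers cover all but 2, so r2c9=2.
Step 8. [r3c7∈{9}] r3c7's peers cover all but 9, so r3c7=9.
Step 9. [r2c6∈{3}] r2c6's peers cover all but 3. So r2c6=3.
Step 10. [r9c2∈{2}] r9c2 is down to just 2. So r9c2=2.
Step 11. [r8c3∈{7}] r8c3's peers cover all but 7 ⇒ r8c3=7.
Step 12. [r6c6∈{8}] r6c6's peers cover all but 8 ⇒ r6c6=8.
Step 13. [r2c7∈{7}] nothing but 7 survives at r2c7, so r2c7=7.
Step 14. [r8c8∈{2}] nothing but 2 survives at r8c8. So r8c8=2.
Step 15. [r1c3∈{1,8,9}] r1c3 is the only open cell in row 1 admitting 9 ⇒ r1c3=9.
Step 16. [r1c1∈{1,7}] r1c1 is the only open cell in row 1 admitting 1 ⇒ r1c1=1.
Step 17. [r2c3∈{8}] r2c3 has the single candidate 8. So r2c3=8.
Step 18. [r5c1∈{6}] r5c1 has the single candidate 6 ⇒ r5c1=6.
Step 19. [r1c2∈{7}] r1c2 is down to just 7. So r1c2=7.
Step 20. [r6c7∈{1}] r6c7's peers cover all but 1. So r6c7=1.
Step 21. [r5c8∈{5}] r5c8 has the single candidate 5, so r5c8=5.
Step 22. [r7c5∈{3,8}] across row 7, 8 lands solely at r7c5. So r7c5=8.
Step 23. [r7c3∈{6}] r7c3's peers cover all but 6 ⇒ r7c3=6.
Step 24. [r1c7∈{3}] r1c7 has the single candidate 3 ⇒ r1c7=3.
Step 25. [r7c6∈{2}] r7c6 has the single candidate 2. So r7c6=2.
Step 26. [r7c8∈{7}] nothing but 7 survives at r7c8. So r7c8=7.
Step 27. [r4c2∈{4}] r4c2 has the single candidate 4 ⇒ r4c2=4.
Step 28. [r5c5∈{3}] r5c5 is down to just 3, so r5c5=3.
Step 29. [r4c4∈{6}] r4c4's peers cover all but 6, so r4c4=6.
Step 30. [r7c1∈{5}] r7c1 has the single candidate 5, so r7c1=5.
Step 31. [r5c7∈{2}] nothing but 2 survives at r5c7. So r5c7=2.
Step 32. [r6c5∈{7}] r6c5's peers cover all but 7, so r6c5=7.
Step 33. [r2c4∈{1}] r2c4 is down to just 1, so r2c4=1.
Step 34. [r5c2∈{8}] r5c2 has the single candidate 8, so r5c2=8.
Step 35. [r8c6∈{4}] r8c6 has the single candidate 4 ⇒ r8c6=4.
Step 36. [r3c9∈{4}] r3c9's peers cover all but 4. So r3c9=4.
Step 37. [r1c9∈{5}] r1c9's peers cover all but 5, so r1c9=5.
Step 38. [r5c3∈{1}] r5c3's peers cover all but 1. So r5c3=1.
Step 39. [r8c4∈{3}] r8c4 has the single candidate 3, so r8c4=3.
Step 40. [r1c8∈{8}] r1c8's peers cover all but 8 ⇒ r1c8=8.
Step 41. [r9c8∈{9}] r9c8 has the single candidate 9 ⇒ r9c8=9.
Step 42. [r4c1∈{7}] r4c1 has the single candidate 7. So r4c1=7.
Step 43. [r2c8∈{6}] only 6 remains possible at r2c8, so r2c8=6.
Step 44. [r6c4∈{5}] nothing but 5 survives at r6c4 ⇒ r6c4=5.
Step 45. [r2c5∈{9}] nothing but 9 survives at r2c5. So r2c5=9.
Step 46. [r7c2∈{3}] r7c2 is down to just 3, so r7c2=3.
Step 47. [r3c3∈{2}] r3c3 is down to just 2. So r3c3=2.

Answer: 1 7 9 2 4 6 3 8 5 / 4 5 8 1 9 3 7 6 2 / 3 6 2 8 5 7 9 1 4 / 7 4 5 6 2 1 8 3 9 / 6 8 1 4 3 9 2 5 7 / 2 9 3 5 7 8 1 4 6 / 5 3 6 9 8 2 4 7 1 / 9 1 7 3 6 4 5 2 8 / 8 2 4 7 1 5 6 9 3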